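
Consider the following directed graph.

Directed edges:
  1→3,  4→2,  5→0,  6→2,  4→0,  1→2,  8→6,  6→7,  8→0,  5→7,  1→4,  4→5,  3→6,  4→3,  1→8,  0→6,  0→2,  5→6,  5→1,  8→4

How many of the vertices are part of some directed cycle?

A vertex is on a directed cycle iff it belongs to a strongly connected component of size ≥ 2 (or has a self-loop).
The vertices on cycles are {1, 4, 5, 8} — 4 in total.

4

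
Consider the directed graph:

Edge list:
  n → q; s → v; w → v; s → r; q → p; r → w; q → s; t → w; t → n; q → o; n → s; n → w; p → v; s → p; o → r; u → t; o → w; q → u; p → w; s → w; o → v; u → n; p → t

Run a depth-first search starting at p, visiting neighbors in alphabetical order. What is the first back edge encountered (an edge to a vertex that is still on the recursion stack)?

q→p

DFS from p (visiting neighbors in alphabetical order); mark gray on enter, black on exit:
p gray
  t gray
    n gray
      q gray
        o gray
          r gray
            w gray
              v gray
              v black
            w black
          r black
          o→v: v black — skip
          o→w: w black — skip
        o black
        q→p: p is gray → back edge
First back edge: q → p.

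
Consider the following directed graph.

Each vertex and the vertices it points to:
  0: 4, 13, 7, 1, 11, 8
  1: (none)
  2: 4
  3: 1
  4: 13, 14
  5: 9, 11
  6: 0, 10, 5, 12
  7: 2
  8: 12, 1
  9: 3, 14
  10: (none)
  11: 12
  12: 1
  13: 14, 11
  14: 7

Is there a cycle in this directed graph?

Yes

DFS with white/gray/black marking, starting from 14:
14 gray
  7 gray
    2 gray
      4 gray
        13 gray
          13→14: 14 is gray → back edge
Back edge found, so a cycle exists: 14 → 7 → 2 → 4 → 13 → 14.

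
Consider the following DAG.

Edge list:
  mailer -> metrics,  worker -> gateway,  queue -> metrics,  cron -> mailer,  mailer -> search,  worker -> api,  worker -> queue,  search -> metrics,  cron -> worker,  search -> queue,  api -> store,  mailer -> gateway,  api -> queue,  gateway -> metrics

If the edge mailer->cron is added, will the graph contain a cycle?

Adding mailer→cron creates a cycle iff cron can already reach mailer.
Path from cron: cron → mailer.
So cron → … → mailer → cron is a cycle.

Yes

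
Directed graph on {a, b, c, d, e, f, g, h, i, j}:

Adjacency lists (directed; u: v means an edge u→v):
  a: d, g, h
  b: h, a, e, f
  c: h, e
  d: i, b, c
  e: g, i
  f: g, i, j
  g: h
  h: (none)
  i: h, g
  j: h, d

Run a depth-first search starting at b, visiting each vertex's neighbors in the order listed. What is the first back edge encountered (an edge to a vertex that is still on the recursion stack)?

d->b

DFS from b (visiting each vertex's neighbors in the order listed); mark gray on enter, black on exit:
b gray
  h gray
  h black
  a gray
    d gray
      i gray
        i→h: h black — skip
        g gray
          g→h: h black — skip
        g black
      i black
      d→b: b is gray → back edge
First back edge: d → b.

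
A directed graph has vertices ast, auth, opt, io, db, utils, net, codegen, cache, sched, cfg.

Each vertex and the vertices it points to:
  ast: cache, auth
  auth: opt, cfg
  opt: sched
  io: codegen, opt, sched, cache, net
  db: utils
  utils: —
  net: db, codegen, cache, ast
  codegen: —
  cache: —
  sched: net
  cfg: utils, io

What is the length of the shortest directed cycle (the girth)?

For each vertex v, BFS finds the shortest path from v back to v.
The shortest such closed walk is auth → opt → sched → net → ast → auth, length 5.

5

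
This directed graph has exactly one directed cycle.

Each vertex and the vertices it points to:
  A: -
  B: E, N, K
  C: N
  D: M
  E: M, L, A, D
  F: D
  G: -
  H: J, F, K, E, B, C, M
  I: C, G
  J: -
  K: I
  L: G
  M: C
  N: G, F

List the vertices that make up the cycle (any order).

DFS with gray/black marking from N:
N gray
  G gray
  G black
  F gray
    D gray
      M gray
        C gray
          C→N: N is gray → back edge
Back edge closes the cycle N → F → D → M → C → N; its vertices are {C, D, F, M, N}.

C, D, F, M, N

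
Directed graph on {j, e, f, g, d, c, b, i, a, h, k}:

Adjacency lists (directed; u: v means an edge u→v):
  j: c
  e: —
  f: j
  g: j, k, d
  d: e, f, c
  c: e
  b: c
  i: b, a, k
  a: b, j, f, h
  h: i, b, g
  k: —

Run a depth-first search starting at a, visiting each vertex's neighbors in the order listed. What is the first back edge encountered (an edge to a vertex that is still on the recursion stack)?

i→a

DFS from a (visiting each vertex's neighbors in the order listed); mark gray on enter, black on exit:
a gray
  b gray
    c gray
      e gray
      e black
    c black
  b black
  j gray
    j→c: c black — skip
  j black
  f gray
    f→j: j black — skip
  f black
  h gray
    i gray
      i→b: b black — skip
      i→a: a is gray → back edge
First back edge: i → a.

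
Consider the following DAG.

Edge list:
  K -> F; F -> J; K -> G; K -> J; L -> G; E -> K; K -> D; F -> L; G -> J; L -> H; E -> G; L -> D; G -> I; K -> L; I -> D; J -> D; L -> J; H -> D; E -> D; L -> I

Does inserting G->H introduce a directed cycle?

No

Adding G→H creates a cycle iff H can already reach G.
Explore from H: no path reaches G. The graph stays acyclic.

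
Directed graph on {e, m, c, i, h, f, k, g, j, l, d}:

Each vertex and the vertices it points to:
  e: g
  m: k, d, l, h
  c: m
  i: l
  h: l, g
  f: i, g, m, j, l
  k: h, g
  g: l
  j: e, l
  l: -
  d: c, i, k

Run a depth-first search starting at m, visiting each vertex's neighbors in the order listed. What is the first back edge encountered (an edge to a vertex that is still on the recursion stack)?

DFS from m (visiting each vertex's neighbors in the order listed); mark gray on enter, black on exit:
m gray
  k gray
    h gray
      l gray
      l black
      g gray
        g→l: l black — skip
      g black
    h black
    k→g: g black — skip
  k black
  d gray
    c gray
      c→m: m is gray → back edge
First back edge: c → m.

c->m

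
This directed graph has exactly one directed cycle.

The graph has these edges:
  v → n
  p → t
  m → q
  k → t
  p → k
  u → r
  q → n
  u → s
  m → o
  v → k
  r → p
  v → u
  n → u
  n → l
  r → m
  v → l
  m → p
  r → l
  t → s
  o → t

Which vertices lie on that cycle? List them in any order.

m, n, q, r, u

DFS with gray/black marking from n:
n gray
  u gray
    r gray
      p gray
        t gray
          s gray
          s black
        t black
        k gray
          k→t: t black — skip
        k black
      p black
      l gray
      l black
      m gray
        q gray
          q→n: n is gray → back edge
Back edge closes the cycle n → u → r → m → q → n; its vertices are {m, n, q, r, u}.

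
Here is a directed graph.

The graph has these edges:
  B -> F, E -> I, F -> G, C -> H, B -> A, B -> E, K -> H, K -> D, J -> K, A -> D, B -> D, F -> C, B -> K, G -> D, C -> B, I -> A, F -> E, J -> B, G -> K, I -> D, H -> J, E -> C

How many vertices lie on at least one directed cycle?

8

A vertex is on a directed cycle iff it belongs to a strongly connected component of size ≥ 2 (or has a self-loop).
The vertices on cycles are {B, C, E, F, G, H, J, K} — 8 in total.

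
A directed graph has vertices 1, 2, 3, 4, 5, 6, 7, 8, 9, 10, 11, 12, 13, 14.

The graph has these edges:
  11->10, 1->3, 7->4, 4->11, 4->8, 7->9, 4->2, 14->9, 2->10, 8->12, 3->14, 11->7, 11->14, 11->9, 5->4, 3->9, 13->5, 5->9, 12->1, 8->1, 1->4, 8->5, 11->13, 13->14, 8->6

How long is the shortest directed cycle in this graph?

3

For each vertex v, BFS finds the shortest path from v back to v.
The shortest such closed walk is 8 → 5 → 4 → 8, length 3.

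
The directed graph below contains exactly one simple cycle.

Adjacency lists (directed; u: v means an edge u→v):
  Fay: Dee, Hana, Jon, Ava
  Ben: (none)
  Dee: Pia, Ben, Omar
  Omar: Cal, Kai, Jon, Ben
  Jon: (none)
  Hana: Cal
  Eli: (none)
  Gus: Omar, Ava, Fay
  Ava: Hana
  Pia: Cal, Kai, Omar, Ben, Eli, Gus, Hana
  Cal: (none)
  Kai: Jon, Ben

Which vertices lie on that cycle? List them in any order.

DFS with gray/black marking from Dee:
Dee gray
  Pia gray
    Cal gray
    Cal black
    Kai gray
      Jon gray
      Jon black
      Ben gray
      Ben black
    Kai black
    Omar gray
      Omar→Cal: Cal black — skip
      Omar→Kai: Kai black — skip
      Omar→Jon: Jon black — skip
      Omar→Ben: Ben black — skip
    Omar black
    Pia→Ben: Ben black — skip
    Eli gray
    Eli black
    Gus gray
      Gus→Omar: Omar black — skip
      Ava gray
        Hana gray
          Hana→Cal: Cal black — skip
        Hana black
      Ava black
      Fay gray
        Fay→Dee: Dee is gray → back edge
Back edge closes the cycle Dee → Pia → Gus → Fay → Dee; its vertices are {Dee, Fay, Gus, Pia}.

Dee, Fay, Gus, Pia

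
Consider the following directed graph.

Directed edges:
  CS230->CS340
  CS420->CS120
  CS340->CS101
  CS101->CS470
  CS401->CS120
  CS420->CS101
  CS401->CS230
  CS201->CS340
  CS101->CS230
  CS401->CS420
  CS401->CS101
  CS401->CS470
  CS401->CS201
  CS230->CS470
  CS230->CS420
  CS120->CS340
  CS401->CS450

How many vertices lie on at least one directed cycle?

5

A vertex is on a directed cycle iff it belongs to a strongly connected component of size ≥ 2 (or has a self-loop).
The vertices on cycles are {CS101, CS120, CS230, CS340, CS420} — 5 in total.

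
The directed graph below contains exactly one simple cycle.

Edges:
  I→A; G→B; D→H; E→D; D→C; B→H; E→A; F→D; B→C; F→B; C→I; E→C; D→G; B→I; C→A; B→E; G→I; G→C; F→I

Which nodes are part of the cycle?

DFS with gray/black marking from D:
D gray
  G gray
    C gray
      A gray
      A black
      I gray
        I→A: A black — skip
      I black
    C black
    B gray
      B→I: I black — skip
      H gray
      H black
      B→C: C black — skip
      E gray
        E→D: D is gray → back edge
Back edge closes the cycle D → G → B → E → D; its vertices are {B, D, E, G}.

B, D, E, G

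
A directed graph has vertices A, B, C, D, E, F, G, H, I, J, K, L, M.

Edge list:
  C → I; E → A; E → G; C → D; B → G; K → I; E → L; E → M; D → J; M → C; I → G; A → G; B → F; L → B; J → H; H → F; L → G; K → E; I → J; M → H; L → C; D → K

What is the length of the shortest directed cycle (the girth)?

5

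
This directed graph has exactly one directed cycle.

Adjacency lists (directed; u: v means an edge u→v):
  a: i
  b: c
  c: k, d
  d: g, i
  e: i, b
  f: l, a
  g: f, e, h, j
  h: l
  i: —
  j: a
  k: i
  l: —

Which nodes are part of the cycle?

b, c, d, e, g

DFS with gray/black marking from g:
g gray
  f gray
    l gray
    l black
    a gray
      i gray
      i black
    a black
  f black
  e gray
    e→i: i black — skip
    b gray
      c gray
        k gray
          k→i: i black — skip
        k black
        d gray
          d→g: g is gray → back edge
Back edge closes the cycle g → e → b → c → d → g; its vertices are {b, c, d, e, g}.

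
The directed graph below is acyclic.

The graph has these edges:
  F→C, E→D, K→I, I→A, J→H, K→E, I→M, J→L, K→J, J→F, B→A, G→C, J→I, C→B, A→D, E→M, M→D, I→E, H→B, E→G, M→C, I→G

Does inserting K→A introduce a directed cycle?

Adding K→A creates a cycle iff A can already reach K.
Explore from A: no path reaches K. The graph stays acyclic.

No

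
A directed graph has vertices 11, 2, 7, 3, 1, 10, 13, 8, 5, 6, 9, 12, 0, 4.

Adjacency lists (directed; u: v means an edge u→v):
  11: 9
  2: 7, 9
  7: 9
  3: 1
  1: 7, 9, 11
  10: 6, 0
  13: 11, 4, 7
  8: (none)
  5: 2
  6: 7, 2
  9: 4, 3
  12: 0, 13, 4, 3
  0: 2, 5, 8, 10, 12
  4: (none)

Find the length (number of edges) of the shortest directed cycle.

For each vertex v, BFS finds the shortest path from v back to v.
The shortest such closed walk is 12 → 0 → 12, length 2.

2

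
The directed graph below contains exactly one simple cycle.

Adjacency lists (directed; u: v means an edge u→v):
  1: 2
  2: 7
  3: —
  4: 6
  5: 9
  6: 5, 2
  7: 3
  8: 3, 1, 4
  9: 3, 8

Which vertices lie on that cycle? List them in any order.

DFS with gray/black marking from 8:
8 gray
  3 gray
  3 black
  1 gray
    2 gray
      7 gray
        7→3: 3 black — skip
      7 black
    2 black
  1 black
  4 gray
    6 gray
      5 gray
        9 gray
          9→3: 3 black — skip
          9→8: 8 is gray → back edge
Back edge closes the cycle 8 → 4 → 6 → 5 → 9 → 8; its vertices are {4, 5, 6, 8, 9}.

4, 5, 6, 8, 9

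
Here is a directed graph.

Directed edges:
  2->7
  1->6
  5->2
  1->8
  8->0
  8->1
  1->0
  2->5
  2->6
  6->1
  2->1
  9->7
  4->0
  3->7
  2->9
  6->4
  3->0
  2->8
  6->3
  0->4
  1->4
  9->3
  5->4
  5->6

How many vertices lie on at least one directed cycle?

7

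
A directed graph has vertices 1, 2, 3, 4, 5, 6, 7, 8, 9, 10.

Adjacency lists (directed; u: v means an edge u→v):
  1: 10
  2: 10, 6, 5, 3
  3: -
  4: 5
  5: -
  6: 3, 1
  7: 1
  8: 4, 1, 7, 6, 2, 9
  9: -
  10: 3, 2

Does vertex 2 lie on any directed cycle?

Yes

2 is on a cycle iff 2 can reach itself via ≥1 edge.
2 → 10 → 2 — yes.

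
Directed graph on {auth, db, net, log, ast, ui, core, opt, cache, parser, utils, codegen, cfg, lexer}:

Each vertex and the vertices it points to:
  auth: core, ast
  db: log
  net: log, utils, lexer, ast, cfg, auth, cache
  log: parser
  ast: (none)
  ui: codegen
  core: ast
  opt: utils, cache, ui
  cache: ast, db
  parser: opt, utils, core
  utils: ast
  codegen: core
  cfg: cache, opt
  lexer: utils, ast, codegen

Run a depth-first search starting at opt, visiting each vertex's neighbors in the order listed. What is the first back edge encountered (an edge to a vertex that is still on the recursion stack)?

DFS from opt (visiting each vertex's neighbors in the order listed); mark gray on enter, black on exit:
opt gray
  utils gray
    ast gray
    ast black
  utils black
  cache gray
    cache→ast: ast black — skip
    db gray
      log gray
        parser gray
          parser→opt: opt is gray → back edge
First back edge: parser → opt.

parser->opt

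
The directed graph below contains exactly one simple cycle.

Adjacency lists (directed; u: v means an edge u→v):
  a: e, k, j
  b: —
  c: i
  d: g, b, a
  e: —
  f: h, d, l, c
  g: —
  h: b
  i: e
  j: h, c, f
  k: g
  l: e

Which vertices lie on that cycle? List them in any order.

a, d, f, j

DFS with gray/black marking from j:
j gray
  h gray
    b gray
    b black
  h black
  c gray
    i gray
      e gray
      e black
    i black
  c black
  f gray
    f→h: h black — skip
    d gray
      g gray
      g black
      d→b: b black — skip
      a gray
        a→e: e black — skip
        k gray
          k→g: g black — skip
        k black
        a→j: j is gray → back edge
Back edge closes the cycle j → f → d → a → j; its vertices are {a, d, f, j}.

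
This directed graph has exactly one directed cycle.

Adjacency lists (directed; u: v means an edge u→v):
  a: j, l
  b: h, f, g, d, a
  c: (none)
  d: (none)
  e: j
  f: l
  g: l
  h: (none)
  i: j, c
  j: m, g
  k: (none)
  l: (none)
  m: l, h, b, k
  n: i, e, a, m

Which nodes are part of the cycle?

a, b, j, m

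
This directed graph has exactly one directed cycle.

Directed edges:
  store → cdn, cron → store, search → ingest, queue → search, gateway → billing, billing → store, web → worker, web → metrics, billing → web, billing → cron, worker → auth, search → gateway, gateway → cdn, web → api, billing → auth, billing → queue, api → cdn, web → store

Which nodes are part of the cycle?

DFS with gray/black marking from billing:
billing gray
  cron gray
    store gray
      cdn gray
      cdn black
    store black
  cron black
  web gray
    web→store: store black — skip
    metrics gray
    metrics black
    worker gray
      auth gray
      auth black
    worker black
    api gray
      api→cdn: cdn black — skip
    api black
  web black
  billing→store: store black — skip
  queue gray
    search gray
      ingest gray
      ingest black
      gateway gray
        gateway→billing: billing is gray → back edge
Back edge closes the cycle billing → queue → search → gateway → billing; its vertices are {queue, search, billing, gateway}.

queue, search, billing, gateway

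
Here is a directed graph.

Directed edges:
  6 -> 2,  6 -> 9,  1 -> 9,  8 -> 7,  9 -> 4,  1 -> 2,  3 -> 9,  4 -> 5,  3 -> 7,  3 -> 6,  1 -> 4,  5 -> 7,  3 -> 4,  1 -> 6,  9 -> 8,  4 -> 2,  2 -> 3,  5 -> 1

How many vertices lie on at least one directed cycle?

7

A vertex is on a directed cycle iff it belongs to a strongly connected component of size ≥ 2 (or has a self-loop).
The vertices on cycles are {1, 2, 3, 4, 5, 6, 9} — 7 in total.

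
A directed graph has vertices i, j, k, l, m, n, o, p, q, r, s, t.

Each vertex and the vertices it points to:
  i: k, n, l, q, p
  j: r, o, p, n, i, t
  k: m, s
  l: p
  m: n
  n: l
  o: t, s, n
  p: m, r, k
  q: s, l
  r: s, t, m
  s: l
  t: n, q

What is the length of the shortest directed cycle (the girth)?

4

For each vertex v, BFS finds the shortest path from v back to v.
The shortest such closed walk is r → s → l → p → r, length 4.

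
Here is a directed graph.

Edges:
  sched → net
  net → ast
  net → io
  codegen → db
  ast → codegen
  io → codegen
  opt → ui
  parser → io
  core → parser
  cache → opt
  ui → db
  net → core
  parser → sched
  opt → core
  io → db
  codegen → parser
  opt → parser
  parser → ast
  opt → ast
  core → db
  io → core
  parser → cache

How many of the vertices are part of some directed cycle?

9

A vertex is on a directed cycle iff it belongs to a strongly connected component of size ≥ 2 (or has a self-loop).
The vertices on cycles are {io, ast, net, opt, core, cache, sched, parser, codegen} — 9 in total.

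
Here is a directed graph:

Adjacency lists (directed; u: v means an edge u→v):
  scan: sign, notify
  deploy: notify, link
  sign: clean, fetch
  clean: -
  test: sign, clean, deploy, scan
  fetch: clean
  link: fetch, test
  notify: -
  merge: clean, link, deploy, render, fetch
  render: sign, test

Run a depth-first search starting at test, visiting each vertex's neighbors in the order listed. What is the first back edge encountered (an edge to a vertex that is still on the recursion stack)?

DFS from test (visiting each vertex's neighbors in the order listed); mark gray on enter, black on exit:
test gray
  sign gray
    clean gray
    clean black
    fetch gray
      fetch→clean: clean black — skip
    fetch black
  sign black
  test→clean: clean black — skip
  deploy gray
    notify gray
    notify black
    link gray
      link→fetch: fetch black — skip
      link→test: test is gray → back edge
First back edge: link → test.

link->test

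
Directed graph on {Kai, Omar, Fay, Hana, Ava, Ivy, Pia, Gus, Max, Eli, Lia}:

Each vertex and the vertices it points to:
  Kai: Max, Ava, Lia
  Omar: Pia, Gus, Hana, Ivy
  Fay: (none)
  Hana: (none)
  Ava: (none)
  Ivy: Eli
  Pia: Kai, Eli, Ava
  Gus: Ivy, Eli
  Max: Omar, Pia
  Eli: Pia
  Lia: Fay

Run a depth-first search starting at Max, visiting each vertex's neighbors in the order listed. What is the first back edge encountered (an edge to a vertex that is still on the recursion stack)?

Kai->Max

DFS from Max (visiting each vertex's neighbors in the order listed); mark gray on enter, black on exit:
Max gray
  Omar gray
    Pia gray
      Kai gray
        Kai→Max: Max is gray → back edge
First back edge: Kai → Max.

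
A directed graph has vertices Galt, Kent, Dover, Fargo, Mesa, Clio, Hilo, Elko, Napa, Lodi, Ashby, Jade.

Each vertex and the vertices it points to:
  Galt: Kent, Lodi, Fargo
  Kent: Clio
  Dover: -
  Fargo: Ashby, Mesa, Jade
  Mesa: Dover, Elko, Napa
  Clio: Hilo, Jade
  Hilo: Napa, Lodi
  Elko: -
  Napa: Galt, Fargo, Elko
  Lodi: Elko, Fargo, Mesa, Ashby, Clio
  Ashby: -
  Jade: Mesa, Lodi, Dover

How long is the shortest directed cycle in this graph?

3

For each vertex v, BFS finds the shortest path from v back to v.
The shortest such closed walk is Hilo → Lodi → Clio → Hilo, length 3.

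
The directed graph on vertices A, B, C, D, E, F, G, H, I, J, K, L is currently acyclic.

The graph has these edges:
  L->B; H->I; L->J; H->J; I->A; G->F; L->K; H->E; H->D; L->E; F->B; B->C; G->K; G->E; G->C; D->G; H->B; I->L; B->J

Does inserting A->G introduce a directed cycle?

Adding A→G creates a cycle iff G can already reach A.
Explore from G: no path reaches A. The graph stays acyclic.

No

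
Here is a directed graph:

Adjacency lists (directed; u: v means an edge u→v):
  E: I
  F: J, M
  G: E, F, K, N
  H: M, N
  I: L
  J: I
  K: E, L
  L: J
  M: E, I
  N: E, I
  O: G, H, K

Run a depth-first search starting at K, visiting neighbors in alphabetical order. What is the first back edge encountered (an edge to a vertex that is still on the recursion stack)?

J->I

DFS from K (visiting neighbors in alphabetical order); mark gray on enter, black on exit:
K gray
  E gray
    I gray
      L gray
        J gray
          J→I: I is gray → back edge
First back edge: J → I.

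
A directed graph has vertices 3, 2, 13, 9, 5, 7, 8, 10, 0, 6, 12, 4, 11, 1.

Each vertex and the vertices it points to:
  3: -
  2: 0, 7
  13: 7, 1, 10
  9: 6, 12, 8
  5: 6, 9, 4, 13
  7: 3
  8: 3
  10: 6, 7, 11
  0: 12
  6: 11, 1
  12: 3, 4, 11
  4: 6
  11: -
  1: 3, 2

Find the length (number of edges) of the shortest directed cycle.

6

For each vertex v, BFS finds the shortest path from v back to v.
The shortest such closed walk is 1 → 2 → 0 → 12 → 4 → 6 → 1, length 6.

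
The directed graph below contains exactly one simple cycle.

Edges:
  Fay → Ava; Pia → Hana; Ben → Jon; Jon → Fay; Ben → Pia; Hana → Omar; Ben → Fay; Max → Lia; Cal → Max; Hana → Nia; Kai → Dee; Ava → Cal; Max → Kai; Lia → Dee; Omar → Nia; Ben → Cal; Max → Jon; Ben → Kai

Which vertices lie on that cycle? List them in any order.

DFS with gray/black marking from Cal:
Cal gray
  Max gray
    Jon gray
      Fay gray
        Ava gray
          Ava→Cal: Cal is gray → back edge
Back edge closes the cycle Cal → Max → Jon → Fay → Ava → Cal; its vertices are {Ava, Cal, Fay, Jon, Max}.

Ava, Cal, Fay, Jon, Max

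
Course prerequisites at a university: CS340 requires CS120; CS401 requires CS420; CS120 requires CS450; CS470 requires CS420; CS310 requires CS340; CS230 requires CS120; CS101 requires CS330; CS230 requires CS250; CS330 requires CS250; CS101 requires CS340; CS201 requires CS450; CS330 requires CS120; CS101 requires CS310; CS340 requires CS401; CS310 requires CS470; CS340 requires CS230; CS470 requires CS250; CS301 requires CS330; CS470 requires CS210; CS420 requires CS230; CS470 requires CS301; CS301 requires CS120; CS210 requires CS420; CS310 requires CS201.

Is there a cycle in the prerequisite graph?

No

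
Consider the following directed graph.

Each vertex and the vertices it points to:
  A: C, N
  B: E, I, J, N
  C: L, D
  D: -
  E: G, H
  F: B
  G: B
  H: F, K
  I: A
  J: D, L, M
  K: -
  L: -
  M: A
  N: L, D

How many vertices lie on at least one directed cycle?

A vertex is on a directed cycle iff it belongs to a strongly connected component of size ≥ 2 (or has a self-loop).
The vertices on cycles are {B, E, F, G, H} — 5 in total.

5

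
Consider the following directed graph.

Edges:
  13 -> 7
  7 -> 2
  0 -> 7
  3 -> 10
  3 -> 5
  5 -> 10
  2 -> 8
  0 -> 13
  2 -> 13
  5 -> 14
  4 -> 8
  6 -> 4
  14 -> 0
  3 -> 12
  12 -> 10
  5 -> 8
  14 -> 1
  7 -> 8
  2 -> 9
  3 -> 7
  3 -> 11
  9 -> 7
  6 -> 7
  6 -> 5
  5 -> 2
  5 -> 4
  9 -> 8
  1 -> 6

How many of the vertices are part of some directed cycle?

8

A vertex is on a directed cycle iff it belongs to a strongly connected component of size ≥ 2 (or has a self-loop).
The vertices on cycles are {1, 2, 5, 6, 7, 9, 13, 14} — 8 in total.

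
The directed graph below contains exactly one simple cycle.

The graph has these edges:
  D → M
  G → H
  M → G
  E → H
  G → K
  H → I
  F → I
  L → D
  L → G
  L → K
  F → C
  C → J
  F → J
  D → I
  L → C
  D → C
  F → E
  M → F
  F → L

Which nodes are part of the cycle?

DFS with gray/black marking from M:
M gray
  G gray
    K gray
    K black
    H gray
      I gray
      I black
    H black
  G black
  F gray
    F→I: I black — skip
    C gray
      J gray
      J black
    C black
    F→J: J black — skip
    E gray
      E→H: H black — skip
    E black
    L gray
      D gray
        D→I: I black — skip
        D→C: C black — skip
        D→M: M is gray → back edge
Back edge closes the cycle M → F → L → D → M; its vertices are {D, F, L, M}.

D, F, L, M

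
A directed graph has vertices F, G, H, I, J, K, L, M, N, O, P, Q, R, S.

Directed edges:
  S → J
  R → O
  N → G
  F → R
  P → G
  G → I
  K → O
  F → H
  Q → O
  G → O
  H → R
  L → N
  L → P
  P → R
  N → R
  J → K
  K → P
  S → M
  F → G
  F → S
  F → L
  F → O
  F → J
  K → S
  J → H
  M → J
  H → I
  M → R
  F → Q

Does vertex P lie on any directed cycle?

No

P lies on a cycle iff there is a path from P back to itself.
Exploring from P, it never reaches itself; equivalently, its strongly connected component is a singleton.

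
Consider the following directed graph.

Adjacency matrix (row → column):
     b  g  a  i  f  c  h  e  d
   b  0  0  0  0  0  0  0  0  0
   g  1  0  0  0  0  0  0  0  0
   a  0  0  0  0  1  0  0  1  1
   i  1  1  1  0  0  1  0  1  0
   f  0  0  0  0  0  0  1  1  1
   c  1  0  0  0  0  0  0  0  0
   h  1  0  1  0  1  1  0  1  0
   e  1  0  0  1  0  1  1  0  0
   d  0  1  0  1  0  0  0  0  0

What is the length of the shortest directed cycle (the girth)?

For each vertex v, BFS finds the shortest path from v back to v.
The shortest such closed walk is h → e → h, length 2.

2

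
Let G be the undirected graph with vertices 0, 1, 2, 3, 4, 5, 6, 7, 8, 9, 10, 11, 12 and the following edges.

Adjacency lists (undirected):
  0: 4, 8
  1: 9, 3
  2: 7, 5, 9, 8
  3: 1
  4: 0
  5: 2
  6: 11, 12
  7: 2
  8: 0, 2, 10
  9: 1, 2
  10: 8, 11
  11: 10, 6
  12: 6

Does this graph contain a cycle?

No

DFS, tracking each vertex's parent; an edge to a visited non-parent vertex closes a cycle.
Start from 9:
visit 9 (parent –)
  visit 1 (parent 9)
    1–9: parent, skip
    visit 3 (parent 1)
      3–1: parent, skip
  visit 2 (parent 9)
    visit 7 (parent 2)
      7–2: parent, skip
    visit 5 (parent 2)
      5–2: parent, skip
    2–9: parent, skip
    visit 8 (parent 2)
      visit 0 (parent 8)
        visit 4 (parent 0)
          4–0: parent, skip
        0–8: parent, skip
      8–2: parent, skip
      visit 10 (parent 8)
        10–8: parent, skip
        visit 11 (parent 10)
          11–10: parent, skip
          visit 6 (parent 11)
            6–11: parent, skip
            visit 12 (parent 6)
              12–6: parent, skip
No non-parent visited neighbor found — the graph is a forest.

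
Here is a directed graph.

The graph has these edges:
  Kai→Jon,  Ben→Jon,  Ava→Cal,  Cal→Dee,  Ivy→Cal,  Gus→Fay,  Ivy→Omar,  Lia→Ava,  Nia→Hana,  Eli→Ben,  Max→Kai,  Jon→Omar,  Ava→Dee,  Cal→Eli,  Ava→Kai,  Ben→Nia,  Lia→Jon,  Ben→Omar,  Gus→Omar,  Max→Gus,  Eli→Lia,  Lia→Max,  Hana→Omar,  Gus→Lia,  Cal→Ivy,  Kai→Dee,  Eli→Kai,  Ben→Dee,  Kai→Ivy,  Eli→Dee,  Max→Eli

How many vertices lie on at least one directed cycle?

8

A vertex is on a directed cycle iff it belongs to a strongly connected component of size ≥ 2 (or has a self-loop).
The vertices on cycles are {Ava, Cal, Eli, Gus, Ivy, Kai, Lia, Max} — 8 in total.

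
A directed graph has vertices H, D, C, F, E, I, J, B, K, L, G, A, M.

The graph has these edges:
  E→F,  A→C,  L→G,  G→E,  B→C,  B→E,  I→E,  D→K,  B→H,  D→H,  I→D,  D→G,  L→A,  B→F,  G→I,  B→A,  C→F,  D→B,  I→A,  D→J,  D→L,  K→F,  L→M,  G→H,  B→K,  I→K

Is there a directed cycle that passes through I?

I is on a cycle iff I can reach itself via ≥1 edge.
I → D → G → I — yes.

Yes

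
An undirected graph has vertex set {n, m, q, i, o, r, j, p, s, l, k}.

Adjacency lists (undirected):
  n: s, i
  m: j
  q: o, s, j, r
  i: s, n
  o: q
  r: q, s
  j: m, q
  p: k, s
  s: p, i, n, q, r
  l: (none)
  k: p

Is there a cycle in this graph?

Yes

DFS, tracking each vertex's parent; an edge to a visited non-parent vertex closes a cycle.
Start from o:
visit o (parent –)
  visit q (parent o)
    q–o: parent, skip
    visit s (parent q)
      visit p (parent s)
        visit k (parent p)
          k–p: parent, skip
        p–s: parent, skip
      visit i (parent s)
        i–s: parent, skip
        visit n (parent i)
          n–s: s visited and ≠ parent → cycle
Cycle: s – i – n – s.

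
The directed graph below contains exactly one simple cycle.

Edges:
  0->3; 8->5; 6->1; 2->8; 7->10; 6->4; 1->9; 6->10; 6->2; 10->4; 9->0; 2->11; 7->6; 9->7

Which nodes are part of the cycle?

DFS with gray/black marking from 6:
6 gray
  2 gray
    8 gray
      5 gray
      5 black
    8 black
    11 gray
    11 black
  2 black
  1 gray
    9 gray
      0 gray
        3 gray
        3 black
      0 black
      7 gray
        10 gray
          4 gray
          4 black
        10 black
        7→6: 6 is gray → back edge
Back edge closes the cycle 6 → 1 → 9 → 7 → 6; its vertices are {1, 6, 7, 9}.

1, 6, 7, 9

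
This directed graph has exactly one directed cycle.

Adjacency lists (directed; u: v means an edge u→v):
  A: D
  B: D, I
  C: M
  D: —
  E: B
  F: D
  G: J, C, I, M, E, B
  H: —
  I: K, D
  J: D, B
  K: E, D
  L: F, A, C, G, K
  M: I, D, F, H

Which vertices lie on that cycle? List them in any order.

B, E, I, K

DFS with gray/black marking from E:
E gray
  B gray
    D gray
    D black
    I gray
      K gray
        K→E: E is gray → back edge
Back edge closes the cycle E → B → I → K → E; its vertices are {B, E, I, K}.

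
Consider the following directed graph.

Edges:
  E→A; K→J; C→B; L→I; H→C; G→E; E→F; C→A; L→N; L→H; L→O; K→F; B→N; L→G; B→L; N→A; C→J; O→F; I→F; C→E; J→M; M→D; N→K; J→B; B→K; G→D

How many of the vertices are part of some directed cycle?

A vertex is on a directed cycle iff it belongs to a strongly connected component of size ≥ 2 (or has a self-loop).
The vertices on cycles are {B, C, H, J, K, L, N} — 7 in total.

7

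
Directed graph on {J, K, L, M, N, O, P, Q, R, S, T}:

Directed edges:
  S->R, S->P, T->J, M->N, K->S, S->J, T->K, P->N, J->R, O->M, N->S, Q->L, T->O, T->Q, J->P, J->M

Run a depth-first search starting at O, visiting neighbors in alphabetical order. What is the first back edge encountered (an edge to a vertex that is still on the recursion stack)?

DFS from O (visiting neighbors in alphabetical order); mark gray on enter, black on exit:
O gray
  M gray
    N gray
      S gray
        J gray
          J→M: M is gray → back edge
First back edge: J → M.

J→M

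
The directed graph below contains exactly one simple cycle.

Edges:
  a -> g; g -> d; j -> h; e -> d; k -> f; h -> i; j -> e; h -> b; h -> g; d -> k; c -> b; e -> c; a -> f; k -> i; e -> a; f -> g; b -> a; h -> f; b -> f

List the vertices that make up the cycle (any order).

DFS with gray/black marking from d:
d gray
  k gray
    f gray
      g gray
        g→d: d is gray → back edge
Back edge closes the cycle d → k → f → g → d; its vertices are {d, f, g, k}.

d, f, g, k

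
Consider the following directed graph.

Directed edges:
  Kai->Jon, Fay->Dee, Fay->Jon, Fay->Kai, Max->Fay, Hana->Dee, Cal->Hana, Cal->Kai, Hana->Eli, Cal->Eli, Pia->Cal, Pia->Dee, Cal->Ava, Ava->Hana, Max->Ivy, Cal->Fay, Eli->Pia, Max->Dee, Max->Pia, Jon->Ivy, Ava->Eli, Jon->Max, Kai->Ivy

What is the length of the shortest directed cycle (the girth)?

3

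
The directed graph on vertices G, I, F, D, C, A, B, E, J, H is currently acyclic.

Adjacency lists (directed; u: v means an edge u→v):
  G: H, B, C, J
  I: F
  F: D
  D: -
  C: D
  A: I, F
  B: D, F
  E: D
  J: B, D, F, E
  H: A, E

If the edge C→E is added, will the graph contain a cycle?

Adding C→E creates a cycle iff E can already reach C.
Explore from E: no path reaches C. The graph stays acyclic.

No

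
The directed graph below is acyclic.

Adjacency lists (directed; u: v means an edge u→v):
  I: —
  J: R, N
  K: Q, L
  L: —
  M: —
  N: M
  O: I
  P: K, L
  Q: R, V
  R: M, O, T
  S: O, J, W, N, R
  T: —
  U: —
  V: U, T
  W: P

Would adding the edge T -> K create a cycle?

Yes

Adding T→K creates a cycle iff K can already reach T.
Path from K: K → Q → V → T.
So K → … → T → K is a cycle.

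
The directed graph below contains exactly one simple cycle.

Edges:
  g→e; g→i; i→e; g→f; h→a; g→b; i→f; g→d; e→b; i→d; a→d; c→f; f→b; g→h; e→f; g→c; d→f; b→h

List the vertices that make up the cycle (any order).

a, b, d, f, h

DFS with gray/black marking from h:
h gray
  a gray
    d gray
      f gray
        b gray
          b→h: h is gray → back edge
Back edge closes the cycle h → a → d → f → b → h; its vertices are {a, b, d, f, h}.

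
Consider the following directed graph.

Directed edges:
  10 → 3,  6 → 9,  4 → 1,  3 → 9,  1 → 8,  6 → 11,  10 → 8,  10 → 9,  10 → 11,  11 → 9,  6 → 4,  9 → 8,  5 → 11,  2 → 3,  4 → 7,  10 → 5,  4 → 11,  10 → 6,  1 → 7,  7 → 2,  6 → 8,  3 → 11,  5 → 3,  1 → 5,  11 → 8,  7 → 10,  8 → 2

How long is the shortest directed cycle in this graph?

4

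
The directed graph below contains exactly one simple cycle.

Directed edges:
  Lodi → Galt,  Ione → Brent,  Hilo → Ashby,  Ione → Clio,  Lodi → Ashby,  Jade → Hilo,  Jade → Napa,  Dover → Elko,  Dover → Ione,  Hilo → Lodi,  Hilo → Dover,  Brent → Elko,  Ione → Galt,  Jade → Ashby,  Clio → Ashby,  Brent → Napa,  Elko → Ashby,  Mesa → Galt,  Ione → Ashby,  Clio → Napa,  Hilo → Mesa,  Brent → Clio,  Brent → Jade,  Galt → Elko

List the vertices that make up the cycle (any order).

Hilo, Ione, Jade, Brent, Dover

DFS with gray/black marking from Hilo:
Hilo gray
  Dover gray
    Ione gray
      Ashby gray
      Ashby black
      Brent gray
        Clio gray
          Napa gray
          Napa black
          Clio→Ashby: Ashby black — skip
        Clio black
        Elko gray
          Elko→Ashby: Ashby black — skip
        Elko black
        Jade gray
          Jade→Ashby: Ashby black — skip
          Jade→Napa: Napa black — skip
          Jade→Hilo: Hilo is gray → back edge
Back edge closes the cycle Hilo → Dover → Ione → Brent → Jade → Hilo; its vertices are {Hilo, Ione, Jade, Brent, Dover}.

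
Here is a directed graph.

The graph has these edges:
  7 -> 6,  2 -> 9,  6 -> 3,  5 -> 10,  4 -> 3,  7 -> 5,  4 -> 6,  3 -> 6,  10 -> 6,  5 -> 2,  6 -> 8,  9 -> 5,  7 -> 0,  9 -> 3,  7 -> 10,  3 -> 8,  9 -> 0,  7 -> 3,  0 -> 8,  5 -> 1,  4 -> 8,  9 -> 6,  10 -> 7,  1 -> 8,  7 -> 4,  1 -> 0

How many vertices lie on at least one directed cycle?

7

A vertex is on a directed cycle iff it belongs to a strongly connected component of size ≥ 2 (or has a self-loop).
The vertices on cycles are {2, 3, 5, 6, 7, 9, 10} — 7 in total.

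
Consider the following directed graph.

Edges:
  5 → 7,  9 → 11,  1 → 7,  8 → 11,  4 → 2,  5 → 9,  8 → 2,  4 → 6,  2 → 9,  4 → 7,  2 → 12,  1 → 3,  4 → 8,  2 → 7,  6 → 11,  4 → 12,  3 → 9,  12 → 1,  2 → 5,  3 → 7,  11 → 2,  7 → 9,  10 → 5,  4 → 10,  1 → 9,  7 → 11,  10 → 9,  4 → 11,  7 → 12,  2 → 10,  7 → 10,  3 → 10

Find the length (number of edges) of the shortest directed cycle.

3

For each vertex v, BFS finds the shortest path from v back to v.
The shortest such closed walk is 2 → 9 → 11 → 2, length 3.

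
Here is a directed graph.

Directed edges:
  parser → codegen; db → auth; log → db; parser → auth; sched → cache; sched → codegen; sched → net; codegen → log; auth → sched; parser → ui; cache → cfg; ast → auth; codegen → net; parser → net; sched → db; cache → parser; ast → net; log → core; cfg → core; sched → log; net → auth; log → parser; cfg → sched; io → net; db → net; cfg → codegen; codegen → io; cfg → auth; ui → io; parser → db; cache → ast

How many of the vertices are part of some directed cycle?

A vertex is on a directed cycle iff it belongs to a strongly connected component of size ≥ 2 (or has a self-loop).
The vertices on cycles are {db, io, ui, ast, cfg, log, net, auth, cache, sched, parser, codegen} — 12 in total.

12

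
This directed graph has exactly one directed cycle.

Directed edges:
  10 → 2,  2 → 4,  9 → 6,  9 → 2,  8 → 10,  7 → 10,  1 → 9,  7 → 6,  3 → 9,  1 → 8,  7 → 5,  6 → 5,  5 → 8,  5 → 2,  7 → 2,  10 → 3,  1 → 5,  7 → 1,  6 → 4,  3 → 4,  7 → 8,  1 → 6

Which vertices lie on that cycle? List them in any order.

3, 5, 6, 8, 9, 10

DFS with gray/black marking from 8:
8 gray
  10 gray
    2 gray
      4 gray
      4 black
    2 black
    3 gray
      9 gray
        9→2: 2 black — skip
        6 gray
          5 gray
            5→2: 2 black — skip
            5→8: 8 is gray → back edge
Back edge closes the cycle 8 → 10 → 3 → 9 → 6 → 5 → 8; its vertices are {3, 5, 6, 8, 9, 10}.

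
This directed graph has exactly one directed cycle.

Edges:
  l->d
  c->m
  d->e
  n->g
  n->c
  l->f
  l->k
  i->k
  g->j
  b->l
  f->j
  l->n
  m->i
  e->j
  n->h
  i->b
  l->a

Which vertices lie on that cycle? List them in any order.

b, c, i, l, m, n

DFS with gray/black marking from m:
m gray
  i gray
    b gray
      l gray
        n gray
          g gray
            j gray
            j black
          g black
          c gray
            c→m: m is gray → back edge
Back edge closes the cycle m → i → b → l → n → c → m; its vertices are {b, c, i, l, m, n}.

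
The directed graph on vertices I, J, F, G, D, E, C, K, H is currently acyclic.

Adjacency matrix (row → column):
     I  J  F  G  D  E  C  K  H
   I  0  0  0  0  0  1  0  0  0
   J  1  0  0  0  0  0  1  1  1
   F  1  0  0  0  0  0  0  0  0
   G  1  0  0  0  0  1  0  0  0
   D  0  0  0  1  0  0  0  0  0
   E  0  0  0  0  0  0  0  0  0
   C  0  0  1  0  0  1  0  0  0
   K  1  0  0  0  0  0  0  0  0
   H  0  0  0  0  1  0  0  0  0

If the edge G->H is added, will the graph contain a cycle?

Yes

Adding G→H creates a cycle iff H can already reach G.
Path from H: H → D → G.
So H → … → G → H is a cycle.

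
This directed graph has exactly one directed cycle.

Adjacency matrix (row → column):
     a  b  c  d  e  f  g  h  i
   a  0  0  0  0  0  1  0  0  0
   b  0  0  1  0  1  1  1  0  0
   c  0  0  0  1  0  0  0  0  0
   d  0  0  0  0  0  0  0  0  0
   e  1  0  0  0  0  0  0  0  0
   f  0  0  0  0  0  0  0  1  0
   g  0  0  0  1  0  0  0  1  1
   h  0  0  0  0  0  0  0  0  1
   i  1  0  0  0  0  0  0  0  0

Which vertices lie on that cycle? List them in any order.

a, f, h, i

DFS with gray/black marking from f:
f gray
  h gray
    i gray
      a gray
        a→f: f is gray → back edge
Back edge closes the cycle f → h → i → a → f; its vertices are {a, f, h, i}.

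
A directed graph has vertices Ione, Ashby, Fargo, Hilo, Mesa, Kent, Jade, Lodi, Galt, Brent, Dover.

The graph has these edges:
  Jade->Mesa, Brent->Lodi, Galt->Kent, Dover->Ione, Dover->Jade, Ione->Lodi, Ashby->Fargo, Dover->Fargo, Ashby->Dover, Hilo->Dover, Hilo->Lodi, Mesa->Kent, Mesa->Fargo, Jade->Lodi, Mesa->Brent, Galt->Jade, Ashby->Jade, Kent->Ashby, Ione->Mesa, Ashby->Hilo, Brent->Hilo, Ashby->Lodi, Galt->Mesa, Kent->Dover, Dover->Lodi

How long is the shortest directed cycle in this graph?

For each vertex v, BFS finds the shortest path from v back to v.
The shortest such closed walk is Mesa → Kent → Dover → Ione → Mesa, length 4.

4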